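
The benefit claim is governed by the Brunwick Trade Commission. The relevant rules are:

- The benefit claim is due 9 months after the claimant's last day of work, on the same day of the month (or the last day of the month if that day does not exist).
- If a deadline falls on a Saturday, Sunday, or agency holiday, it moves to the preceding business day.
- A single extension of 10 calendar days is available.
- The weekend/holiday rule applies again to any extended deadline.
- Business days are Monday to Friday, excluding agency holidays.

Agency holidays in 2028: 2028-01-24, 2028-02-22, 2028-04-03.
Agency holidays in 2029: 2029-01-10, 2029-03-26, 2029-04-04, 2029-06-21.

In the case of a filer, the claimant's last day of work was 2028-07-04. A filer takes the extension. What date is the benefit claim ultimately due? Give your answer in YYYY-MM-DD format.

2029-04-13

Moving 9 months forward from 2028-07-04 on the corresponding day gives 2029-04-04.
2029-04-04 is a listed holiday; the preceding business day is 2029-04-03 (Tuesday).
Applying the 10-calendar-day extension: 2029-04-03 + 10 days = 2029-04-13.
Since 2029-04-13 is a Friday and not a holiday, the date is unchanged.
Deadline: 2029-04-13.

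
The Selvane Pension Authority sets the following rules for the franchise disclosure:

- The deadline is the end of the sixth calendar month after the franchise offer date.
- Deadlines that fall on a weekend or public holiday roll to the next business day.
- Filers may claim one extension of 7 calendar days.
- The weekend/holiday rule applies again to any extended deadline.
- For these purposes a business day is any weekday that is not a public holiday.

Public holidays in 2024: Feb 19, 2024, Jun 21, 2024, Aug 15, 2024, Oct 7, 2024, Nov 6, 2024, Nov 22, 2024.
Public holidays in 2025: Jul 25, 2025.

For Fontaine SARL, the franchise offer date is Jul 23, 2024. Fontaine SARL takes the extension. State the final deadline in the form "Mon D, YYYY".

Feb 7, 2025

6 months after Jul 23, 2024 falls in January 2025; the last day of that month is Jan 31, 2025.
Since Jan 31, 2025 is a Friday and not a holiday, the date is unchanged.
Applying the 7-calendar-day extension: Jan 31, 2025 + 7 days = Feb 7, 2025.
Feb 7, 2025 (Friday) is already a business day.
The final due date is Feb 7, 2025.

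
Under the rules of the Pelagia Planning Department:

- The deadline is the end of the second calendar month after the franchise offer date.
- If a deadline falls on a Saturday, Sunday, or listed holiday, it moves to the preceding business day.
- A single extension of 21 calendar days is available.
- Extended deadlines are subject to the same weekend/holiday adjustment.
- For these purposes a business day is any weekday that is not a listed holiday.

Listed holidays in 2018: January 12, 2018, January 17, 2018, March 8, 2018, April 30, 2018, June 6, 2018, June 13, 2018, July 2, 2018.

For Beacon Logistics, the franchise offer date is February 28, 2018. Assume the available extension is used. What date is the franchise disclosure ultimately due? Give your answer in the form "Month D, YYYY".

May 18, 2018

2 months after February 28, 2018 falls in April 2018; the last day of that month is April 30, 2018.
Because April 30, 2018 is a listed holiday, the deadline becomes April 27, 2018 (Friday).
Applying the 21-calendar-day extension: April 27, 2018 + 21 days = May 18, 2018.
May 18, 2018 is a Friday and not a listed holiday, so it stands.
Final deadline: May 18, 2018.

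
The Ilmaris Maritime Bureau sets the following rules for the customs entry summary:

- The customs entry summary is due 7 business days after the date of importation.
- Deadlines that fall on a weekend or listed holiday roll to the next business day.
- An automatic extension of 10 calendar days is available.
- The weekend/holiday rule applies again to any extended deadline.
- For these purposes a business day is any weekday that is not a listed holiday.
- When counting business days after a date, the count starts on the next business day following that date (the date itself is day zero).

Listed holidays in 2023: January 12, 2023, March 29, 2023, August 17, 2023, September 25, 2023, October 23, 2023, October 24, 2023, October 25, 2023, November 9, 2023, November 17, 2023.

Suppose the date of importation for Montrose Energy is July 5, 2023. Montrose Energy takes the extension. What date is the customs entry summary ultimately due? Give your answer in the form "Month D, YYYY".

Counting 7 business days after July 5, 2023 (skipping weekends and listed holidays) reaches July 14, 2023.
July 14, 2023 falls on a Friday, which is a business day, so no adjustment is needed.
Add the 10 calendar-day extension to July 14, 2023: July 24, 2023.
July 24, 2023 is a Monday and not a listed holiday, so it stands.
The final due date is July 24, 2023.

July 24, 2023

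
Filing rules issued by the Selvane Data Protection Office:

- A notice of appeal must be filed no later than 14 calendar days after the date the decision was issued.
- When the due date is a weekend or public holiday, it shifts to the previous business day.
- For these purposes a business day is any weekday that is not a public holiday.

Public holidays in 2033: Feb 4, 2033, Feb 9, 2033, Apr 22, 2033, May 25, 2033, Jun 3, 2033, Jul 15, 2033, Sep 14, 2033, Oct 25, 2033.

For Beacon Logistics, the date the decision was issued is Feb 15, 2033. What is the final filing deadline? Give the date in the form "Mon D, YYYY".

Mar 1, 2033

Adding 14 calendar days to Feb 15, 2033 gives Mar 1, 2033.
Mar 1, 2033 (Tuesday) is already a business day.
Final deadline: Mar 1, 2033.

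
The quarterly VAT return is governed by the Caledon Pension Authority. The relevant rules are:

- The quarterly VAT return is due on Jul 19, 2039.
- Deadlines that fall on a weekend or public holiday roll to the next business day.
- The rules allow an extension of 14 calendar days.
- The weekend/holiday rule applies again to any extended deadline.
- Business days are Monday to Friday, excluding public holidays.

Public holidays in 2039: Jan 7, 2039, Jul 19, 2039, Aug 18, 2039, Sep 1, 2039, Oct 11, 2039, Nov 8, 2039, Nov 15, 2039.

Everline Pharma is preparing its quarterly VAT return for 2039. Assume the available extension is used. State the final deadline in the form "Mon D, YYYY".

Aug 3, 2039

Start from the fixed due date, Jul 19, 2039.
Because Jul 19, 2039 is a listed holiday, the deadline becomes Jul 20, 2039 (Wednesday).
The 14-calendar-day extension moves the deadline from Jul 20, 2039 to Aug 3, 2039.
Since Aug 3, 2039 is a Wednesday and not a holiday, the date is unchanged.
The final due date is Aug 3, 2039.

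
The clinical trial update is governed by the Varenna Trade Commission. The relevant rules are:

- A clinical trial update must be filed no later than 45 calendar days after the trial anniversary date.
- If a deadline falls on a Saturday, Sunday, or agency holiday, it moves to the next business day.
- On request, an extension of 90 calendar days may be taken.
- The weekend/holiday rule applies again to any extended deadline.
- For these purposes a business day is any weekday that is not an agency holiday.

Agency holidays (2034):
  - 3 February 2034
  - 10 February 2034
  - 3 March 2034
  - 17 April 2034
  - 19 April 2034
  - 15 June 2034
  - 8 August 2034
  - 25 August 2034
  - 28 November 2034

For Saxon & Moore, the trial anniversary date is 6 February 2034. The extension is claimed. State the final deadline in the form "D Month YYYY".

45 calendar days after 6 February 2034 is 23 March 2034.
23 March 2034 is a Thursday and not a listed holiday, so it stands.
Applying the 90-calendar-day extension: 23 March 2034 + 90 days = 21 June 2034.
21 June 2034 falls on a Wednesday, which is a business day, so no adjustment is needed.
Deadline: 21 June 2034.

21 June 2034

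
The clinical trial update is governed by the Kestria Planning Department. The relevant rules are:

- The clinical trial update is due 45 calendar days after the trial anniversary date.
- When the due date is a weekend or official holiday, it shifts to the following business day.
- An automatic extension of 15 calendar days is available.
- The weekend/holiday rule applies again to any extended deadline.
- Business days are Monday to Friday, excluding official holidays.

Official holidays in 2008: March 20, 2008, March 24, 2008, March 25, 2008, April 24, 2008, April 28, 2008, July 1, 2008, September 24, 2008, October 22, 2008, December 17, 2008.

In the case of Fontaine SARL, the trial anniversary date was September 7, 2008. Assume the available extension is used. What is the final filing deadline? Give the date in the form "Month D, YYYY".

November 7, 2008

45 calendar days after September 7, 2008 is October 22, 2008.
October 22, 2008 is a listed holiday; the next business day is October 23, 2008 (Thursday).
With the 15-day extension, October 23, 2008 becomes November 7, 2008.
November 7, 2008 falls on a Friday, which is a business day, so no adjustment is needed.
Deadline: November 7, 2008.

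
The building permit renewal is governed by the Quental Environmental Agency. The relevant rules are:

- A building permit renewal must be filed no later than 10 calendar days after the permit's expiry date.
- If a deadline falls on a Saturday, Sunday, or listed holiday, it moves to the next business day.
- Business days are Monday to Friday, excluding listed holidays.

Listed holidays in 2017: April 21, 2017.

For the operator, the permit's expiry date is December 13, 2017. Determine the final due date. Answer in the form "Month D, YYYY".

10 calendar days after December 13, 2017 is December 23, 2017.
Because December 23, 2017 is a Saturday, the deadline becomes December 25, 2017 (Monday).
So the filing is due December 25, 2017.

December 25, 2017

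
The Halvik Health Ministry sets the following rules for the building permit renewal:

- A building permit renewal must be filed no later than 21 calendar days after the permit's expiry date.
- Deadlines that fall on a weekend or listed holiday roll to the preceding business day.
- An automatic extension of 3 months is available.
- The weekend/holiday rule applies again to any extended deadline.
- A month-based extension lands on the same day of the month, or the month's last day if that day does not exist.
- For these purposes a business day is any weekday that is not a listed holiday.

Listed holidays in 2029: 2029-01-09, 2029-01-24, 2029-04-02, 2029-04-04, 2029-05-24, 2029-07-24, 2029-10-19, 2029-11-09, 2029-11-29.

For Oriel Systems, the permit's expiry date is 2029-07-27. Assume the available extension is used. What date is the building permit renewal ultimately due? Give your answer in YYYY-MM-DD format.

Adding 21 calendar days to 2029-07-27 gives 2029-08-17.
2029-08-17 falls on a Friday, which is a business day, so no adjustment is needed.
The 3 months extension carries 2029-08-17 to 2029-11-17.
Because 2029-11-17 is a Saturday, the deadline becomes 2029-11-16 (Friday).
So the filing is due 2029-11-16.

2029-11-16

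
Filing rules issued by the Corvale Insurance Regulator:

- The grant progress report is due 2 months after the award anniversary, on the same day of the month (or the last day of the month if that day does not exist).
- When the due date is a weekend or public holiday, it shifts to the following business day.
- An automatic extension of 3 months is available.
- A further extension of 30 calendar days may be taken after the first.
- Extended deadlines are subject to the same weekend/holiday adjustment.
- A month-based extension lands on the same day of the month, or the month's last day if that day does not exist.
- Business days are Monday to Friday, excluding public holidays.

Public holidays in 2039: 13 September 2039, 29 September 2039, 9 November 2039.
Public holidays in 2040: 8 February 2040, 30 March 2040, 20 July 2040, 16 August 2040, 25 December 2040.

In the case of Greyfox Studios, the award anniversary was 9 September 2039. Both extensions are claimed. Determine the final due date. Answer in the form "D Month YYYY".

Moving 2 months forward from 9 September 2039 on the corresponding day gives 9 November 2039.
9 November 2039 is a listed holiday, so it moves to the next business day, 10 November 2039 (Thursday).
Applying the 3 months extension: 3 months after 10 November 2039 is 10 February 2040.
10 February 2040 (Friday) is already a business day.
Add the 30 calendar-day extension to 10 February 2040: 11 March 2040.
11 March 2040 falls on a Sunday. Rolling to the next business day gives 12 March 2040, a Monday.
So the filing is due 12 March 2040.

12 March 2040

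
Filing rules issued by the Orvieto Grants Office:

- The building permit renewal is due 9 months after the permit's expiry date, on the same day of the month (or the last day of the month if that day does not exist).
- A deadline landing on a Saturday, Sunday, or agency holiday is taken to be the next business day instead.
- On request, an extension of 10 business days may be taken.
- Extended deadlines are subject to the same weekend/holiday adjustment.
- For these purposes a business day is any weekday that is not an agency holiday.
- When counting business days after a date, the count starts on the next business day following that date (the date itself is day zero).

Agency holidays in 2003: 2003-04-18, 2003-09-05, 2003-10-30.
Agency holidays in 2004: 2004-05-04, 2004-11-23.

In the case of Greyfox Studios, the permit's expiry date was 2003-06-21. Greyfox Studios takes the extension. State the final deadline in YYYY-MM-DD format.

2004-04-05

9 months from 2003-06-21 is 2004-03-21.
2004-03-21 is a Sunday, so it moves to the next business day, 2004-03-22 (Monday).
Counting 10 further business days from 2004-03-22 reaches 2004-04-05.
Since 2004-04-05 is a Monday and not a holiday, the date is unchanged.
So the filing is due 2004-04-05.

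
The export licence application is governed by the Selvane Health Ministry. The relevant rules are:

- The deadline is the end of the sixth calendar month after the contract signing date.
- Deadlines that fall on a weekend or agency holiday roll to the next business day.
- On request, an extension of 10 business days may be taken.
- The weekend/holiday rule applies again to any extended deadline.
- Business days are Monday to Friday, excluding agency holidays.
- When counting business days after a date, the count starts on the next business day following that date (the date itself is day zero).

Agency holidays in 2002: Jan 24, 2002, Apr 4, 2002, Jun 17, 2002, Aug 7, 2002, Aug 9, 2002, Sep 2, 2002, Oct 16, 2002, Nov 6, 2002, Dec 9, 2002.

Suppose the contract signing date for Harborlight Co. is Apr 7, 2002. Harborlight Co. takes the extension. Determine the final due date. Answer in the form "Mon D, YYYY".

Nov 15, 2002

6 months after Apr 7, 2002 falls in October 2002; the last day of that month is Oct 31, 2002.
Since Oct 31, 2002 is a Thursday and not a holiday, the date is unchanged.
The 10-business-day extension runs from Oct 31, 2002 to Nov 15, 2002.
Since Nov 15, 2002 is a Friday and not a holiday, the date is unchanged.
Final deadline: Nov 15, 2002.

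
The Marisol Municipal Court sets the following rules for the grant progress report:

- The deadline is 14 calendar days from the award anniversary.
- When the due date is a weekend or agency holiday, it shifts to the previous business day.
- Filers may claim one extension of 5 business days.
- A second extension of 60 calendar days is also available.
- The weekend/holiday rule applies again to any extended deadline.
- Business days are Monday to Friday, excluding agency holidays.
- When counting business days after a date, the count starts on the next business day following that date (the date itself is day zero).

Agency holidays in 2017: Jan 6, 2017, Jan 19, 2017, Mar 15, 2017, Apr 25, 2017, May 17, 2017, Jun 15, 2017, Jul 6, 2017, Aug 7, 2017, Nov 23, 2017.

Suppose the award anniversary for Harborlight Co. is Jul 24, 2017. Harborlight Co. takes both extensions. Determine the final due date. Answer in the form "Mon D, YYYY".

Oct 13, 2017

Trigger date Jul 24, 2017 + 14 calendar days = Aug 7, 2017.
Aug 7, 2017 is a listed holiday; the preceding business day is Aug 4, 2017 (Friday).
Applying the 5-business-day extension: 5 business days after Aug 4, 2017 is Aug 14, 2017.
Aug 14, 2017 falls on a Monday, which is a business day, so no adjustment is needed.
The 60-calendar-day extension moves the deadline from Aug 14, 2017 to Oct 13, 2017.
Oct 13, 2017 is a Friday and not a listed holiday, so it stands.
The final due date is Oct 13, 2017.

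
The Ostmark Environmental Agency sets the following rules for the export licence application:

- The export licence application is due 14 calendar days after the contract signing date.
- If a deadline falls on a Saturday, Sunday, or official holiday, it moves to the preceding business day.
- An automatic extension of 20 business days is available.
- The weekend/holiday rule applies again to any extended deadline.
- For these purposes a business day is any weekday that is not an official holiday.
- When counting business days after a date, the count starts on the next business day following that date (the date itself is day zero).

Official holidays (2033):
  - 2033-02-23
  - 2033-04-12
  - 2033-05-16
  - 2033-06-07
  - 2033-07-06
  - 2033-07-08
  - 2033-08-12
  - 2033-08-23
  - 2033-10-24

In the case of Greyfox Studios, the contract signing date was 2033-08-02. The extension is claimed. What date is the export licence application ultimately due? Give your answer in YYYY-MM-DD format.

2033-09-14

14 calendar days after 2033-08-02 is 2033-08-16.
2033-08-16 is a Tuesday and not a listed holiday, so it stands.
Applying the 20-business-day extension: 20 business days after 2033-08-16 is 2033-09-14.
Since 2033-09-14 is a Wednesday and not a holiday, the date is unchanged.
Deadline: 2033-09-14.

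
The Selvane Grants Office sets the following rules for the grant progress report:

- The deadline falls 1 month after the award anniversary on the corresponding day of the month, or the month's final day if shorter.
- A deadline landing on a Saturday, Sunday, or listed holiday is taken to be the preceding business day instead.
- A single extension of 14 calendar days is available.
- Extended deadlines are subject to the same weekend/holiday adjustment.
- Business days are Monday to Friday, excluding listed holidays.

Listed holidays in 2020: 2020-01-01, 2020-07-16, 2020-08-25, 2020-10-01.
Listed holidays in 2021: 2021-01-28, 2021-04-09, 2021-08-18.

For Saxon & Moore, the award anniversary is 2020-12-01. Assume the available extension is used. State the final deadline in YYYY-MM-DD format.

2021-01-15

1 month after 2020-12-01, on the same day of the month, is 2021-01-01.
2021-01-01 is a Friday and not a listed holiday, so it stands.
With the 14-day extension, 2021-01-01 becomes 2021-01-15.
2021-01-15 (Friday) is already a business day.
So the filing is due 2021-01-15.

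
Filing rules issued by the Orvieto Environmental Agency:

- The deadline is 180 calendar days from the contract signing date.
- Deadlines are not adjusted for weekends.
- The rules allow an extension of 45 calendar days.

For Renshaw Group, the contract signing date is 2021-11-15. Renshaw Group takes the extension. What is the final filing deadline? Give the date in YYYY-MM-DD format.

Adding 180 calendar days to 2021-11-15 gives 2022-05-14.
2022-05-14 falls on a Saturday. The rules make no weekend/holiday allowance, so it remains 2022-05-14.
With the 45-day extension, 2022-05-14 becomes 2022-06-28.
No adjustment is made for weekends or holidays, so 2022-06-28 stands.
So the filing is due 2022-06-28.

2022-06-28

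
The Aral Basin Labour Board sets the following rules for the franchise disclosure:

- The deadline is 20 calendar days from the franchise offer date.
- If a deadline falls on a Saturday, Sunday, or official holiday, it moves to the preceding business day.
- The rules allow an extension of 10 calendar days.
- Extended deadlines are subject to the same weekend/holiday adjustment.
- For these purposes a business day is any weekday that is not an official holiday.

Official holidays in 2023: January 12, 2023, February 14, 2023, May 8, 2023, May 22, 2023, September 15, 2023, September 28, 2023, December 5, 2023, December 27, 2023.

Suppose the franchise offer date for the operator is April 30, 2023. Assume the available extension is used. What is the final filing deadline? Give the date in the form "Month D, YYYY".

20 calendar days after April 30, 2023 is May 20, 2023.
May 20, 2023 is a Saturday, so it moves to the preceding business day, May 19, 2023 (Friday).
The 10-calendar-day extension moves the deadline from May 19, 2023 to May 29, 2023.
Since May 29, 2023 is a Monday and not a holiday, the date is unchanged.
Final deadline: May 29, 2023.

May 29, 2023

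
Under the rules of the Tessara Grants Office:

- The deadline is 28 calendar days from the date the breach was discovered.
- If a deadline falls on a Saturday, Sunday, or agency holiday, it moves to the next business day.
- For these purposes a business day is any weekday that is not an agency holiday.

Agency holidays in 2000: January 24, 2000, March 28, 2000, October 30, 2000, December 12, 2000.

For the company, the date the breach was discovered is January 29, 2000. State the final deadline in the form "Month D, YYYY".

Adding 28 calendar days to January 29, 2000 gives February 26, 2000.
February 26, 2000 is a Saturday, so it moves to the next business day, February 28, 2000 (Monday).
So the filing is due February 28, 2000.

February 28, 2000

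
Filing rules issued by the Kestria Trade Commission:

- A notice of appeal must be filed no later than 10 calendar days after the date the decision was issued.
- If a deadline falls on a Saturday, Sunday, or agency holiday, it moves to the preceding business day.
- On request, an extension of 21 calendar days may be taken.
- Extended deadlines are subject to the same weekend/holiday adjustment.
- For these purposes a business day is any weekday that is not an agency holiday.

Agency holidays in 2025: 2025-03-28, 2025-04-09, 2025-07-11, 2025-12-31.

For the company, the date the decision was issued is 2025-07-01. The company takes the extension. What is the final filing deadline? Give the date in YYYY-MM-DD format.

10 calendar days after 2025-07-01 is 2025-07-11.
Because 2025-07-11 is a listed holiday, the deadline becomes 2025-07-10 (Thursday).
Applying the 21-calendar-day extension: 2025-07-10 + 21 days = 2025-07-31.
Since 2025-07-31 is a Thursday and not a holiday, the date is unchanged.
The final due date is 2025-07-31.

2025-07-31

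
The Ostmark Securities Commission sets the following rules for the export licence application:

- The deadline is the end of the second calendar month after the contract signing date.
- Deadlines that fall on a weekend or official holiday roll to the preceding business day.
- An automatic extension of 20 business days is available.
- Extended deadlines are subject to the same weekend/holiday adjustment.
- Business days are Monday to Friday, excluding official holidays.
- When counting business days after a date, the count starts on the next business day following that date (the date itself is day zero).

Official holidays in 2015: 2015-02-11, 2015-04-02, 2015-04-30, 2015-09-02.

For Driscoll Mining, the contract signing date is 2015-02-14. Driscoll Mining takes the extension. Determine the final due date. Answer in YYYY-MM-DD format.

2015-05-28

2 months after 2015-02-14 falls in April 2015; the last day of that month is 2015-04-30.
2015-04-30 falls on a listed holiday. Rolling to the preceding business day gives 2015-04-29, a Wednesday.
Counting 20 further business days from 2015-04-29 reaches 2015-05-28.
2015-05-28 is a Thursday and not a listed holiday, so it stands.
Final deadline: 2015-05-28.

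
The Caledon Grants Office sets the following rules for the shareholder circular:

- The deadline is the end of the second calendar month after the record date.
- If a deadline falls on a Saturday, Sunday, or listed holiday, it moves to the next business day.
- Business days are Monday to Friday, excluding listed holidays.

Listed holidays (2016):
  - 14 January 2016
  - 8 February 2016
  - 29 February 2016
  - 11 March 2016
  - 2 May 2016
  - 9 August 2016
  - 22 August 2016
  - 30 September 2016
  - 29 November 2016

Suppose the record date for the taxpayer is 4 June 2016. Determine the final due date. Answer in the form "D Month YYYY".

2 months after 4 June 2016 is August 2016; that month ends on 31 August 2016.
31 August 2016 is a Wednesday and not a listed holiday, so it stands.
So the filing is due 31 August 2016.

31 August 2016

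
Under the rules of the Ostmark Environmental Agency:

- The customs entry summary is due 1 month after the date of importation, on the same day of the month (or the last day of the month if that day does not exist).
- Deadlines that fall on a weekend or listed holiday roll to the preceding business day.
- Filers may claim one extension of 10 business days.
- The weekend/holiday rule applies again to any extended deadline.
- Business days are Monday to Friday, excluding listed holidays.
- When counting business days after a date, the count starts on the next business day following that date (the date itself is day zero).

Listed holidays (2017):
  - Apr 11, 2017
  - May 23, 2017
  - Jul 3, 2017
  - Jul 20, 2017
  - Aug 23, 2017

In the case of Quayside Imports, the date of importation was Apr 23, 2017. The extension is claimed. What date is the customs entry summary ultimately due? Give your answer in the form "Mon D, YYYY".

Moving 1 month forward from Apr 23, 2017 on the corresponding day gives May 23, 2017.
May 23, 2017 falls on a listed holiday. Rolling to the preceding business day gives May 22, 2017, a Monday.
The 10-business-day extension runs from May 22, 2017 to Jun 6, 2017.
Jun 6, 2017 is a Tuesday and not a listed holiday, so it stands.
Deadline: Jun 6, 2017.

Jun 6, 2017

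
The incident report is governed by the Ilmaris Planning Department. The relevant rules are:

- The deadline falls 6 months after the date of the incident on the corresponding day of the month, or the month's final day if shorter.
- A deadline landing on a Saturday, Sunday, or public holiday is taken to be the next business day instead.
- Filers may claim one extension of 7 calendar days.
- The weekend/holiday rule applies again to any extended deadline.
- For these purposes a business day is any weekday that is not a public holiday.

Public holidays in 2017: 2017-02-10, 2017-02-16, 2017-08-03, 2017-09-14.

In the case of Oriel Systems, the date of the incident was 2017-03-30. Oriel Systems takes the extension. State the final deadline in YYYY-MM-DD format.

2017-10-09

6 months after 2017-03-30, on the same day of the month, is 2017-09-30.
2017-09-30 is a Saturday, so it moves to the next business day, 2017-10-02 (Monday).
The 7-calendar-day extension moves the deadline from 2017-10-02 to 2017-10-09.
Since 2017-10-09 is a Monday and not a holiday, the date is unchanged.
The final due date is 2017-10-09.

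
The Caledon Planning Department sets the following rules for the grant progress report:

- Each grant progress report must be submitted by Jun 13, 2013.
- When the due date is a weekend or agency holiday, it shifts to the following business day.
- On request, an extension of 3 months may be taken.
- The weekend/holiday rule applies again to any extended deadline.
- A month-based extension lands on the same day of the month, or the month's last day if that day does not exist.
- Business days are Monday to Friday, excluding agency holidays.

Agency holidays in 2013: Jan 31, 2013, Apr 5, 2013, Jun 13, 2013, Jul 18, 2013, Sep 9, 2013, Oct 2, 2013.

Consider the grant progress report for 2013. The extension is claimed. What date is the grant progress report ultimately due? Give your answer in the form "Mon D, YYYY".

The stated deadline is Jun 13, 2013.
Jun 13, 2013 is a listed holiday; the next business day is Jun 14, 2013 (Friday).
Applying the 3 months extension: 3 months after Jun 14, 2013 is Sep 14, 2013.
Because Sep 14, 2013 is a Saturday, the deadline becomes Sep 16, 2013 (Monday).
Deadline: Sep 16, 2013.

Sep 16, 2013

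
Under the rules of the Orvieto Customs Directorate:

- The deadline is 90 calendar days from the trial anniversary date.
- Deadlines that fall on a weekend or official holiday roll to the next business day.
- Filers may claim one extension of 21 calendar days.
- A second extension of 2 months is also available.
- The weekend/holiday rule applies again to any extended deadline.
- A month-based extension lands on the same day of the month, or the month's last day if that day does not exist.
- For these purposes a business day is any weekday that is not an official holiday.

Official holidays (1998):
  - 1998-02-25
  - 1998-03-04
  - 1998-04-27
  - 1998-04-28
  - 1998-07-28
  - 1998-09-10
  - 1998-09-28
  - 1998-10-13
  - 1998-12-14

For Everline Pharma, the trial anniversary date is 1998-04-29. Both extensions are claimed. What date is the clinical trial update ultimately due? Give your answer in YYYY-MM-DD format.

1998-10-19

Trigger date 1998-04-29 + 90 calendar days = 1998-07-28.
1998-07-28 is a listed holiday, so it moves to the next business day, 1998-07-29 (Wednesday).
Add the 21 calendar-day extension to 1998-07-29: 1998-08-19.
1998-08-19 falls on a Wednesday, which is a business day, so no adjustment is needed.
Applying the 2 months extension: 2 months after 1998-08-19 is 1998-10-19.
Since 1998-10-19 is a Monday and not a holiday, the date is unchanged.
So the filing is due 1998-10-19.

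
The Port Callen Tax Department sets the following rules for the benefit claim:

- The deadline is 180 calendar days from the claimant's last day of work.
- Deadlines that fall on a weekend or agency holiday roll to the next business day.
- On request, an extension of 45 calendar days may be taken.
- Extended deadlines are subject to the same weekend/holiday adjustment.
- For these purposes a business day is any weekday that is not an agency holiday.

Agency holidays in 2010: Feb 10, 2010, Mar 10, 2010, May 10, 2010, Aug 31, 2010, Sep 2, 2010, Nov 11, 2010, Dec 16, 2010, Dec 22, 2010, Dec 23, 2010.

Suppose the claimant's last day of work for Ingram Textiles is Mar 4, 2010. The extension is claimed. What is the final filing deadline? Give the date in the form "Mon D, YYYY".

Trigger date Mar 4, 2010 + 180 calendar days = Aug 31, 2010.
Aug 31, 2010 is a listed holiday, so it moves to the next business day, Sep 1, 2010 (Wednesday).
With the 45-day extension, Sep 1, 2010 becomes Oct 16, 2010.
Oct 16, 2010 is a Saturday; the next business day is Oct 18, 2010 (Monday).
Final deadline: Oct 18, 2010.

Oct 18, 2010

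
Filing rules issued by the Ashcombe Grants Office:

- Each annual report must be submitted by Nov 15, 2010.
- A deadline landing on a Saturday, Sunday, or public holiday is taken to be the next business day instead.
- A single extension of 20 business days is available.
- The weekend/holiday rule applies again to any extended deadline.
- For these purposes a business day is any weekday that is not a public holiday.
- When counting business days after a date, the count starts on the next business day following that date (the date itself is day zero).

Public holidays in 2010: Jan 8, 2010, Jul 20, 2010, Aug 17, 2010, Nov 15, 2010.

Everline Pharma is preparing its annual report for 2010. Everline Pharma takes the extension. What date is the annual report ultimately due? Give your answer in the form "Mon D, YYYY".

Dec 14, 2010

The stated deadline is Nov 15, 2010.
Nov 15, 2010 is a listed holiday, so it moves to the next business day, Nov 16, 2010 (Tuesday).
Applying the 20-business-day extension: 20 business days after Nov 16, 2010 is Dec 14, 2010.
Dec 14, 2010 falls on a Tuesday, which is a business day, so no adjustment is needed.
Final deadline: Dec 14, 2010.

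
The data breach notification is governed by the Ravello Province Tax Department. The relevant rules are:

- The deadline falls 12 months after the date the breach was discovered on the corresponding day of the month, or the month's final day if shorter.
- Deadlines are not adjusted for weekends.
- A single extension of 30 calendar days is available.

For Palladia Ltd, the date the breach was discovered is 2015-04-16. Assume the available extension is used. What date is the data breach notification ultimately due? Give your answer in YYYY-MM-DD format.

2016-05-16

12 months from 2015-04-16 is 2016-04-16.
No adjustment is made for weekends or holidays, so 2016-04-16 stands.
Applying the 30-calendar-day extension: 2016-04-16 + 30 days = 2016-05-16.
No adjustment is made for weekends or holidays, so 2016-05-16 stands.
The final due date is 2016-05-16.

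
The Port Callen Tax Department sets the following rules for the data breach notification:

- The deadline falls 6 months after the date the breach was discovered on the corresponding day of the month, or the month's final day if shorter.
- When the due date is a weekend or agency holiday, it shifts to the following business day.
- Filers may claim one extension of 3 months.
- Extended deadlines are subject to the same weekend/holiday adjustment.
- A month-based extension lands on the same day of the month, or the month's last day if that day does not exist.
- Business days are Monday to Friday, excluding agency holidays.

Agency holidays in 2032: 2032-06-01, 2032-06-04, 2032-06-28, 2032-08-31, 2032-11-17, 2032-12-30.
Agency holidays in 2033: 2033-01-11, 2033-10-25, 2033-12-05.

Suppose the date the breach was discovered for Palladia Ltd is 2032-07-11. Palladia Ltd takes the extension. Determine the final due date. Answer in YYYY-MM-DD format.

6 months from 2032-07-11 is 2033-01-11.
Because 2033-01-11 is a listed holiday, the deadline becomes 2033-01-12 (Wednesday).
The 3 months extension carries 2033-01-12 to 2033-04-12.
2033-04-12 falls on a Tuesday, which is a business day, so no adjustment is needed.
The final due date is 2033-04-12.

2033-04-12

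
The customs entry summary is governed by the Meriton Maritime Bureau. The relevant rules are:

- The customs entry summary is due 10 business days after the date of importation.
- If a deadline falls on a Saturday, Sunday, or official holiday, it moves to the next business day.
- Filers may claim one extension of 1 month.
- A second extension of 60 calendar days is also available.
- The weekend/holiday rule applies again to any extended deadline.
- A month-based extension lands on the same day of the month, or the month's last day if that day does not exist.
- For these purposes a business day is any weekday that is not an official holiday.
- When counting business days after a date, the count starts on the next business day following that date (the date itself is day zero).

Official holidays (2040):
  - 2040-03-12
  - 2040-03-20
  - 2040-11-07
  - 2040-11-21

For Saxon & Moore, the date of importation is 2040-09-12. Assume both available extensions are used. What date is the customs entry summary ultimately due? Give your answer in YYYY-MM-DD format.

2040-12-25

Starting the day after 2040-09-12 and counting 10 business days lands on 2040-09-26.
2040-09-26 falls on a Wednesday, which is a business day, so no adjustment is needed.
The 1 month extension carries 2040-09-26 to 2040-10-26.
2040-10-26 (Friday) is already a business day.
Add the 60 calendar-day extension to 2040-10-26: 2040-12-25.
2040-12-25 falls on a Tuesday, which is a business day, so no adjustment is needed.
So the filing is due 2040-12-25.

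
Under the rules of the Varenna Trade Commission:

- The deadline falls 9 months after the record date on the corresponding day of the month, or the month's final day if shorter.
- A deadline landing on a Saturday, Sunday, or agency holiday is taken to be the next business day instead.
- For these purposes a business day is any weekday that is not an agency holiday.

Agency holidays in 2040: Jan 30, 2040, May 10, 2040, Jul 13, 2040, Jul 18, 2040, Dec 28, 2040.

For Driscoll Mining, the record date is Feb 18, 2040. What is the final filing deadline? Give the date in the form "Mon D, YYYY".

Nov 19, 2040

Moving 9 months forward from Feb 18, 2040 on the corresponding day gives Nov 18, 2040.
Nov 18, 2040 falls on a Sunday. Rolling to the next business day gives Nov 19, 2040, a Monday.
So the filing is due Nov 19, 2040.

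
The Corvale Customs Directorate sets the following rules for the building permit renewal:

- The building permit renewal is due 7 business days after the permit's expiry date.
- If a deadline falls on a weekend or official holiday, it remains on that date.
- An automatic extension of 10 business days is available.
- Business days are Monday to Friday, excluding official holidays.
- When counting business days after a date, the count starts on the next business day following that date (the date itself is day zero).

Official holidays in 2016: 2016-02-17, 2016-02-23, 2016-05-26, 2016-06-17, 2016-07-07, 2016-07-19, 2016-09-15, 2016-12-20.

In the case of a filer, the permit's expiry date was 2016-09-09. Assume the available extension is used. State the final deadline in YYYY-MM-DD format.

2016-10-05

Counting 7 business days after 2016-09-09 (skipping weekends and listed holidays) reaches 2016-09-21.
2016-09-21 falls on a Wednesday. The rules make no weekend/holiday allowance, so it remains 2016-09-21.
Counting 10 further business days from 2016-09-21 reaches 2016-10-05.
No adjustment is made for weekends or holidays, so 2016-10-05 stands.
So the filing is due 2016-10-05.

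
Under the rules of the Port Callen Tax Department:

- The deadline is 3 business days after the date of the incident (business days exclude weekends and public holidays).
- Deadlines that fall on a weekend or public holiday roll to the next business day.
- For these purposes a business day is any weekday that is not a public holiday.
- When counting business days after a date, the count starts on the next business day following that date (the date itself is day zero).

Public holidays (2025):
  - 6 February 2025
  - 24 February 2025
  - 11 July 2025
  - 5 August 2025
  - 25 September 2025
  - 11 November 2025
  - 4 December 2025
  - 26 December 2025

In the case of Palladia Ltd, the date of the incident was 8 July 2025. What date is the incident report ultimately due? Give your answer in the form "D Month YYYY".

14 July 2025

Counting 3 business days after 8 July 2025 (skipping weekends and listed holidays) reaches 14 July 2025.
Since 14 July 2025 is a Monday and not a holiday, the date is unchanged.
Deadline: 14 July 2025.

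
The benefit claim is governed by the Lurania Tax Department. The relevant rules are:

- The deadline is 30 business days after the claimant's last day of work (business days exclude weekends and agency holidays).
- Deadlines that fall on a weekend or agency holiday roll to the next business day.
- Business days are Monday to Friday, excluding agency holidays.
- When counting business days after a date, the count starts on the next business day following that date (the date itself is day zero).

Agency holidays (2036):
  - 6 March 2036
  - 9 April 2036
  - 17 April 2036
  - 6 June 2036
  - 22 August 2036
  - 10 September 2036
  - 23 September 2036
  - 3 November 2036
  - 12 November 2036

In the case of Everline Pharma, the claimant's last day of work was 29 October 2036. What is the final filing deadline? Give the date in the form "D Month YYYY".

12 December 2036

Starting the day after 29 October 2036 and counting 30 business days lands on 12 December 2036.
12 December 2036 (Friday) is already a business day.
Final deadline: 12 December 2036.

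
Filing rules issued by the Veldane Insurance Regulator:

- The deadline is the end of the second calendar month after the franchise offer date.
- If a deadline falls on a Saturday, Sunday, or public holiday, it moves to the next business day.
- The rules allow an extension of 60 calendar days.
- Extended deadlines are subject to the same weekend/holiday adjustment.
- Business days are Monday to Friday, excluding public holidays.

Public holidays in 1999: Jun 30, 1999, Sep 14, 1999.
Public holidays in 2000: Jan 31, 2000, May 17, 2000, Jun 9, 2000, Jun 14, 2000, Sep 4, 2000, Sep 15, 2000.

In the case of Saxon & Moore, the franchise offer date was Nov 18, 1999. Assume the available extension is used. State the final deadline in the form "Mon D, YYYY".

2 months after Nov 18, 1999 falls in January 2000; the last day of that month is Jan 31, 2000.
Jan 31, 2000 falls on a listed holiday. Rolling to the next business day gives Feb 1, 2000, a Tuesday.
The 60-calendar-day extension moves the deadline from Feb 1, 2000 to Apr 1, 2000.
Because Apr 1, 2000 is a Saturday, the deadline becomes Apr 3, 2000 (Monday).
The final due date is Apr 3, 2000.

Apr 3, 2000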